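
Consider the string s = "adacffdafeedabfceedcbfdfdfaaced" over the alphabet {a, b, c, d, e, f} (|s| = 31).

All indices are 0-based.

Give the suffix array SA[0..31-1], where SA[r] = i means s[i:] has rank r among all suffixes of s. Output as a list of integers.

rank→(start, suffix):
  0 → (26, 'aaced')
  1 → (12, 'abfceedcbfdfdfaaced')
  2 → (27, 'aced')
  3 → (2, 'acffdafeedabfceedcbfdfdfaaced')
  4 → (0, 'adacffdafeedabfceedcbfdfdfaaced')
  5 → (7, 'afeedabfceedcbfdfdfaaced')
  6 → (13, 'bfceedcbfdfdfaaced')
  7 → (20, 'bfdfdfaaced')
  8 → (19, 'cbfdfdfaaced')
  9 → (28, 'ced')
  10 → (15, 'ceedcbfdfdfaaced')
  11 → (3, 'cffdafeedabfceedcbfdfdfaaced')
  12 → (30, 'd')
  13 → (11, 'dabfceedcbfdfdfaaced')
  14 → (1, 'dacffdafeedabfceedcbfdfdfaaced')
  15 → (6, 'dafeedabfceedcbfdfdfaaced')
  16 → (18, 'dcbfdfdfaaced')
  17 → (24, 'dfaaced')
  18 → (22, 'dfdfaaced')
  19 → (29, 'ed')
  20 → (10, 'edabfceedcbfdfdfaaced')
  21 → (17, 'edcbfdfdfaaced')
  22 → (9, 'eedabfceedcbfdfdfaaced')
  23 → (16, 'eedcbfdfdfaaced')
  24 → (25, 'faaced')
  25 → (14, 'fceedcbfdfdfaaced')
  26 → (5, 'fdafeedabfceedcbfdfdfaaced')
  27 → (23, 'fdfaaced')
  28 → (21, 'fdfdfaaced')
  29 → (8, 'feedabfceedcbfdfdfaaced')
  30 → (4, 'ffdafeedabfceedcbfdfdfaaced')

[26, 12, 27, 2, 0, 7, 13, 20, 19, 28, 15, 3, 30, 11, 1, 6, 18, 24, 22, 29, 10, 17, 9, 16, 25, 14, 5, 23, 21, 8, 4]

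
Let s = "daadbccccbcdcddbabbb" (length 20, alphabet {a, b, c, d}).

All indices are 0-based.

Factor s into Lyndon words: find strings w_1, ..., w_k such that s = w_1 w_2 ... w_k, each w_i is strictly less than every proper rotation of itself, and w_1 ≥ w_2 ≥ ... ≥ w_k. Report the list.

emit factor 1: 'd' (i=0, period=1)
emit factor 2: 'aadbccccbcdcddbabbb' (i=1, period=19)

["d", "aadbccccbcdcddbabbb"]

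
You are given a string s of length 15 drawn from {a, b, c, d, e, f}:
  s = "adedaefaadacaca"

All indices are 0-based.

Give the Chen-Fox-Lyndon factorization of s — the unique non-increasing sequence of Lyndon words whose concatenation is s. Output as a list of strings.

emit factor 1: 'adedaef' (i=0, period=7)
emit factor 2: 'aadacac' (i=7, period=7)
emit factor 3: 'a' (i=14, period=1)

["adedaef", "aadacac", "a"]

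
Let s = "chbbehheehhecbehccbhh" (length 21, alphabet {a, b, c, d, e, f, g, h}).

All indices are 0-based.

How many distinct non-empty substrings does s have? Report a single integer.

203

sorted suffixes:
  #0 SA[0]=2  'bbehheehhecbehccbhh'
  #1 SA[1]=13  'behccbhh'
  #2 SA[2]=3  'behheehhecbehccbhh'
  #3 SA[3]=18  'bhh'
  #4 SA[4]=12  'cbehccbhh'
  #5 SA[5]=17  'cbhh'
  #6 SA[6]=16  'ccbhh'
  #7 SA[7]=0  'chbbehheehhecbehccbhh'
  #8 SA[8]=11  'ecbehccbhh'
  #9 SA[9]=7  'eehhecbehccbhh'
  #10 SA[10]=14  'ehccbhh'
  #11 SA[11]=8  'ehhecbehccbhh'
  #12 SA[12]=4  'ehheehhecbehccbhh'
  #13 SA[13]=20  'h'
  #14 SA[14]=1  'hbbehheehhecbehccbhh'
  #15 SA[15]=15  'hccbhh'
  #16 SA[16]=10  'hecbehccbhh'
  #17 SA[17]=6  'heehhecbehccbhh'
  #18 SA[18]=19  'hh'
  #19 SA[19]=9  'hhecbehccbhh'
  #20 SA[20]=5  'hheehhecbehccbhh'

SA = [2, 13, 3, 18, 12, 17, 16, 0, 11, 7, 14, 8, 4, 20, 1, 15, 10, 6, 19, 9, 5]
[i] adj suffixes → lcp
  [1] 2/13 → 1 ('b')
  [2] 13/3 → 3 ('beh')
  [3] 3/18 → 1 ('b')
  [4] 18/12 → 0 ('')
  [5] 12/17 → 2 ('cb')
  [6] 17/16 → 1 ('c')
  [7] 16/0 → 1 ('c')
  [8] 0/11 → 0 ('')
  [9] 11/7 → 1 ('e')
  [10] 7/14 → 1 ('e')
  [11] 14/8 → 2 ('eh')
  [12] 8/4 → 4 ('ehhe')
  [13] 4/20 → 0 ('')
  [14] 20/1 → 1 ('h')
  [15] 1/15 → 1 ('h')
  [16] 15/10 → 1 ('h')
  [17] 10/6 → 2 ('he')
  [18] 6/19 → 1 ('h')
  [19] 19/9 → 2 ('hh')
  [20] 9/5 → 3 ('hhe')

n(n+1)/2 = 21·22/2 = 231
Σ LCP = 0 + 1 + 3 + 1 + 0 + 2 + 1 + 1 + 0 + 1 + 1 + 2 + 4 + 0 + 1 + 1 + 1 + 2 + 1 + 2 + 3 = 28
distinct = 231 − 28 = 203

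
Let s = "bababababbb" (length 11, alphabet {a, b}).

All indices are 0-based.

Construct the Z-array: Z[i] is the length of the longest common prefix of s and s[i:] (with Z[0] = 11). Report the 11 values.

Z[0]=11
i=1: outside box; Z[1]=0
i=2: outside box; Z[2]=7 scan→box=[2,9)
i=3: min(r-i=6, Z[1]=0)=0; Z[3]=0
i=4: min(r-i=5, Z[2]=7)=5; Z[4]=5
i=5: min(r-i=4, Z[3]=0)=0; Z[5]=0
i=6: min(r-i=3, Z[4]=5)=3; Z[6]=3
i=7: min(r-i=2, Z[5]=0)=0; Z[7]=0
i=8: min(r-i=1, Z[6]=3)=1; Z[8]=1
i=9: outside box; Z[9]=1 scan→box=[9,10)
i=10: outside box; Z[10]=1 scan→box=[10,11)

[11, 0, 7, 0, 5, 0, 3, 0, 1, 1, 1]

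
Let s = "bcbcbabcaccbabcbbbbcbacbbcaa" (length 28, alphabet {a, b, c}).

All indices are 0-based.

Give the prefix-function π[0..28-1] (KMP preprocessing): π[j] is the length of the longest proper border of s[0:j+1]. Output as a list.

[0, 0, 1, 2, 3, 0, 1, 2, 0, 0, 0, 1, 0, 1, 2, 3, 1, 1, 1, 2, 3, 0, 0, 1, 1, 2, 0, 0]

π[0] = 0
j=1 s[j]='c': π[1]=0 (border '')
j=2 s[j]='b': π[2]=1 (border 'b')
j=3 s[j]='c': π[3]=2 (border 'bc')
j=4 s[j]='b': π[4]=3 (border 'bcb')
j=5 s[j]='a': k: 3→1→0; π[5]=0 (border '')
j=6 s[j]='b': π[6]=1 (border 'b')
j=7 s[j]='c': π[7]=2 (border 'bc')
j=8 s[j]='a': k: 2→0; π[8]=0 (border '')
j=9 s[j]='c': π[9]=0 (border '')
j=10 s[j]='c': π[10]=0 (border '')
j=11 s[j]='b': π[11]=1 (border 'b')
j=12 s[j]='a': k: 1→0; π[12]=0 (border '')
j=13 s[j]='b': π[13]=1 (border 'b')
j=14 s[j]='c': π[14]=2 (border 'bc')
j=15 s[j]='b': π[15]=3 (border 'bcb')
j=16 s[j]='b': k: 3→1→0; π[16]=1 (border 'b')
j=17 s[j]='b': k: 1→0; π[17]=1 (border 'b')
j=18 s[j]='b': k: 1→0; π[18]=1 (border 'b')
j=19 s[j]='c': π[19]=2 (border 'bc')
j=20 s[j]='b': π[20]=3 (border 'bcb')
j=21 s[j]='a': k: 3→1→0; π[21]=0 (border '')
j=22 s[j]='c': π[22]=0 (border '')
j=23 s[j]='b': π[23]=1 (border 'b')
j=24 s[j]='b': k: 1→0; π[24]=1 (border 'b')
j=25 s[j]='c': π[25]=2 (border 'bc')
j=26 s[j]='a': k: 2→0; π[26]=0 (border '')
j=27 s[j]='a': π[27]=0 (border '')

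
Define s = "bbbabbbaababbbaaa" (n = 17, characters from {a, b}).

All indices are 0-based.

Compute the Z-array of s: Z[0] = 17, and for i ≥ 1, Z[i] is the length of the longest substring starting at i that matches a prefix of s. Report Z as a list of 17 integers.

[17, 2, 1, 0, 4, 2, 1, 0, 0, 1, 0, 4, 2, 1, 0, 0, 0]

Z[0]=17
i=1: i≥r, start 0; Z[1]=2 extend→box=[1,3)
i=2: min(r-i=1, Z[1]=2)=1; Z[2]=1
i=3: i≥r, start 0; Z[3]=0
i=4: i≥r, start 0; Z[4]=4 extend→box=[4,8)
i=5: min(r-i=3, Z[1]=2)=2; Z[5]=2
i=6: min(r-i=2, Z[2]=1)=1; Z[6]=1
i=7: min(r-i=1, Z[3]=0)=0; Z[7]=0
i=8: i≥r, start 0; Z[8]=0
i=9: i≥r, start 0; Z[9]=1 extend→box=[9,10)
i=10: i≥r, start 0; Z[10]=0
i=11: i≥r, start 0; Z[11]=4 extend→box=[11,15)
i=12: min(r-i=3, Z[1]=2)=2; Z[12]=2
i=13: min(r-i=2, Z[2]=1)=1; Z[13]=1
i=14: min(r-i=1, Z[3]=0)=0; Z[14]=0
i=15: i≥r, start 0; Z[15]=0
i=16: i≥r, start 0; Z[16]=0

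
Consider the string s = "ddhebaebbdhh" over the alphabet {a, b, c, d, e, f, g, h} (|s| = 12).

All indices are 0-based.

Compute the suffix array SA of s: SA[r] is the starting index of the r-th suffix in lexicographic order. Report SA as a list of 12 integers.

[5, 4, 7, 8, 0, 1, 9, 3, 6, 11, 2, 10]

rank | idx | suffix
   0 |   5 | aebbdhh
   1 |   4 | baebbdhh
   2 |   7 | bbdhh
   3 |   8 | bdhh
   4 |   0 | ddhebaebbdhh
   5 |   1 | dhebaebbdhh
   6 |   9 | dhh
   7 |   3 | ebaebbdhh
   8 |   6 | ebbdhh
   9 |  11 | h
  10 |   2 | hebaebbdhh
  11 |  10 | hh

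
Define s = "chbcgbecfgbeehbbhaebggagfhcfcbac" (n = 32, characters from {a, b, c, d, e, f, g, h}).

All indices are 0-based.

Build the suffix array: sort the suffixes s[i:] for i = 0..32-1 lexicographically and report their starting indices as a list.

rank | idx | suffix
   0 |  30 | ac
   1 |  17 | aebggagfhcfcbac
   2 |  22 | agfhcfcbac
   3 |  29 | bac
   4 |  14 | bbhaebggagfhcfcbac
   5 |   2 | bcgbecfgbeehbbhaebggagfhcfcbac
   6 |   5 | becfgbeehbbhaebggagfhcfcbac
   7 |  10 | beehbbhaebggagfhcfcbac
   8 |  19 | bggagfhcfcbac
   9 |  15 | bhaebggagfhcfcbac
  10 |  31 | c
  11 |  28 | cbac
  12 |  26 | cfcbac
  13 |   7 | cfgbeehbbhaebggagfhcfcbac
  14 |   3 | cgbecfgbeehbbhaebggagfhcfcbac
  15 |   0 | chbcgbecfgbeehbbhaebggagfhcfcbac
  16 |  18 | ebggagfhcfcbac
  17 |   6 | ecfgbeehbbhaebggagfhcfcbac
  18 |  11 | eehbbhaebggagfhcfcbac
  19 |  12 | ehbbhaebggagfhcfcbac
  20 |  27 | fcbac
  21 |   8 | fgbeehbbhaebggagfhcfcbac
  22 |  24 | fhcfcbac
  23 |  21 | gagfhcfcbac
  24 |   4 | gbecfgbeehbbhaebggagfhcfcbac
  25 |   9 | gbeehbbhaebggagfhcfcbac
  26 |  23 | gfhcfcbac
  27 |  20 | ggagfhcfcbac
  28 |  16 | haebggagfhcfcbac
  29 |  13 | hbbhaebggagfhcfcbac
  30 |   1 | hbcgbecfgbeehbbhaebggagfhcfcbac
  31 |  25 | hcfcbac

[30, 17, 22, 29, 14, 2, 5, 10, 19, 15, 31, 28, 26, 7, 3, 0, 18, 6, 11, 12, 27, 8, 24, 21, 4, 9, 23, 20, 16, 13, 1, 25]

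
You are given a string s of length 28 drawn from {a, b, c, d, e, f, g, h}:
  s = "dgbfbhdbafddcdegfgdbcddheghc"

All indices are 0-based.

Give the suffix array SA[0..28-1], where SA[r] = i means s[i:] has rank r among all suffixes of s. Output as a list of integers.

sorted suffixes:
  #0 SA[0]=8  'afddcdegfgdbcddheghc'
  #1 SA[1]=7  'bafddcdegfgdbcddheghc'
  #2 SA[2]=19  'bcddheghc'
  #3 SA[3]=2  'bfbhdbafddcdegfgdbcddheghc'
  #4 SA[4]=4  'bhdbafddcdegfgdbcddheghc'
  #5 SA[5]=27  'c'
  #6 SA[6]=20  'cddheghc'
  #7 SA[7]=12  'cdegfgdbcddheghc'
  #8 SA[8]=6  'dbafddcdegfgdbcddheghc'
  #9 SA[9]=18  'dbcddheghc'
  #10 SA[10]=11  'dcdegfgdbcddheghc'
  #11 SA[11]=10  'ddcdegfgdbcddheghc'
  #12 SA[12]=21  'ddheghc'
  #13 SA[13]=13  'degfgdbcddheghc'
  #14 SA[14]=0  'dgbfbhdbafddcdegfgdbcddheghc'
  #15 SA[15]=22  'dheghc'
  #16 SA[16]=14  'egfgdbcddheghc'
  #17 SA[17]=24  'eghc'
  #18 SA[18]=3  'fbhdbafddcdegfgdbcddheghc'
  #19 SA[19]=9  'fddcdegfgdbcddheghc'
  #20 SA[20]=16  'fgdbcddheghc'
  #21 SA[21]=1  'gbfbhdbafddcdegfgdbcddheghc'
  #22 SA[22]=17  'gdbcddheghc'
  #23 SA[23]=15  'gfgdbcddheghc'
  #24 SA[24]=25  'ghc'
  #25 SA[25]=26  'hc'
  #26 SA[26]=5  'hdbafddcdegfgdbcddheghc'
  #27 SA[27]=23  'heghc'

[8, 7, 19, 2, 4, 27, 20, 12, 6, 18, 11, 10, 21, 13, 0, 22, 14, 24, 3, 9, 16, 1, 17, 15, 25, 26, 5, 23]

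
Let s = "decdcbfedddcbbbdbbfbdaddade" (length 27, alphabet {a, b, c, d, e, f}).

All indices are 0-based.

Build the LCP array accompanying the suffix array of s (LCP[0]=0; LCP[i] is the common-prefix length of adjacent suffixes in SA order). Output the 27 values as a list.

rank | idx | suffix
   0 |  21 | addade
   1 |  24 | ade
   2 |  12 | bbbdbbfbdaddade
   3 |  13 | bbdbbfbdaddade
   4 |  16 | bbfbdaddade
   5 |  19 | bdaddade
   6 |  14 | bdbbfbdaddade
   7 |  17 | bfbdaddade
   8 |   5 | bfedddcbbbdbbfbdaddade
   9 |  11 | cbbbdbbfbdaddade
  10 |   4 | cbfedddcbbbdbbfbdaddade
  11 |   2 | cdcbfedddcbbbdbbfbdaddade
  12 |  20 | daddade
  13 |  23 | dade
  14 |  15 | dbbfbdaddade
  15 |  10 | dcbbbdbbfbdaddade
  16 |   3 | dcbfedddcbbbdbbfbdaddade
  17 |  22 | ddade
  18 |   9 | ddcbbbdbbfbdaddade
  19 |   8 | dddcbbbdbbfbdaddade
  20 |  25 | de
  21 |   0 | decdcbfedddcbbbdbbfbdaddade
  22 |  26 | e
  23 |   1 | ecdcbfedddcbbbdbbfbdaddade
  24 |   7 | edddcbbbdbbfbdaddade
  25 |  18 | fbdaddade
  26 |   6 | fedddcbbbdbbfbdaddade

SA = [21, 24, 12, 13, 16, 19, 14, 17, 5, 11, 4, 2, 20, 23, 15, 10, 3, 22, 9, 8, 25, 0, 26, 1, 7, 18, 6]
rank  pair      lcp
   1  s[21:],s[24:]  2  'ad'
   2  s[24:],s[12:]  0  ''
   3  s[12:],s[13:]  2  'bb'
   4  s[13:],s[16:]  2  'bb'
   5  s[16:],s[19:]  1  'b'
   6  s[19:],s[14:]  2  'bd'
   7  s[14:],s[17:]  1  'b'
   8  s[17:],s[5:]  2  'bf'
   9  s[5:],s[11:]  0  ''
  10  s[11:],s[4:]  2  'cb'
  11  s[4:],s[2:]  1  'c'
  12  s[2:],s[20:]  0  ''
  13  s[20:],s[23:]  3  'dad'
  14  s[23:],s[15:]  1  'd'
  15  s[15:],s[10:]  1  'd'
  16  s[10:],s[3:]  3  'dcb'
  17  s[3:],s[22:]  1  'd'
  18  s[22:],s[9:]  2  'dd'
  19  s[9:],s[8:]  2  'dd'
  20  s[8:],s[25:]  1  'd'
  21  s[25:],s[0:]  2  'de'
  22  s[0:],s[26:]  0  ''
  23  s[26:],s[1:]  1  'e'
  24  s[1:],s[7:]  1  'e'
  25  s[7:],s[18:]  0  ''
  26  s[18:],s[6:]  1  'f'

[0, 2, 0, 2, 2, 1, 2, 1, 2, 0, 2, 1, 0, 3, 1, 1, 3, 1, 2, 2, 1, 2, 0, 1, 1, 0, 1]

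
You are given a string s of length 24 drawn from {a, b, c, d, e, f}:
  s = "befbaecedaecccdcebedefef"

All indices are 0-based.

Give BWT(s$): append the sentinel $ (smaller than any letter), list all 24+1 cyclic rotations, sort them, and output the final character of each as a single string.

fdbfe$eccdeececaacbfbdeee

rank  rotation                   last
    0  $befbaecedaecccdcebedefef  f
    1  aecccdcebedefef$befbaeced  d
    2  aecedaecccdcebedefef$befb  b
    3  baecedaecccdcebedefef$bef  f
    4  bedefef$befbaecedaecccdce  e
    5  befbaecedaecccdcebedefef$  $
    6  cccdcebedefef$befbaecedae  e
    7  ccdcebedefef$befbaecedaec  c
    8  cdcebedefef$befbaecedaecc  c
    9  cebedefef$befbaecedaecccd  d
   10  cedaecccdcebedefef$befbae  e
   11  daecccdcebedefef$befbaece  e
   12  dcebedefef$befbaecedaeccc  c
   13  defef$befbaecedaecccdcebe  e
   14  ebedefef$befbaecedaecccdc  c
   15  ecccdcebedefef$befbaeceda  a
   16  ecedaecccdcebedefef$befba  a
   17  edaecccdcebedefef$befbaec  c
   18  edefef$befbaecedaecccdceb  b
   19  ef$befbaecedaecccdcebedef  f
   20  efbaecedaecccdcebedefef$b  b
   21  efef$befbaecedaecccdcebed  d
   22  f$befbaecedaecccdcebedefe  e
   23  fbaecedaecccdcebedefef$be  e
   24  fef$befbaecedaecccdcebede  e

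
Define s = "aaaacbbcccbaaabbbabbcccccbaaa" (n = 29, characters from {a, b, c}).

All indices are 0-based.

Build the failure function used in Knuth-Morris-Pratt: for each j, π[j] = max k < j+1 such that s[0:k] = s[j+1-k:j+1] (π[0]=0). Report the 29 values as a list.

π[0] = 0
j=1 s[j]='a': π[1]=1 (border 'a')
j=2 s[j]='a': π[2]=2 (border 'aa')
j=3 s[j]='a': π[3]=3 (border 'aaa')
j=4 s[j]='c': k: 3→2→1→0; π[4]=0 (border '')
j=5 s[j]='b': π[5]=0 (border '')
j=6 s[j]='b': π[6]=0 (border '')
j=7 s[j]='c': π[7]=0 (border '')
j=8 s[j]='c': π[8]=0 (border '')
j=9 s[j]='c': π[9]=0 (border '')
j=10 s[j]='b': π[10]=0 (border '')
j=11 s[j]='a': π[11]=1 (border 'a')
j=12 s[j]='a': π[12]=2 (border 'aa')
j=13 s[j]='a': π[13]=3 (border 'aaa')
j=14 s[j]='b': k: 3→2→1→0; π[14]=0 (border '')
j=15 s[j]='b': π[15]=0 (border '')
j=16 s[j]='b': π[16]=0 (border '')
j=17 s[j]='a': π[17]=1 (border 'a')
j=18 s[j]='b': k: 1→0; π[18]=0 (border '')
j=19 s[j]='b': π[19]=0 (border '')
j=20 s[j]='c': π[20]=0 (border '')
j=21 s[j]='c': π[21]=0 (border '')
j=22 s[j]='c': π[22]=0 (border '')
j=23 s[j]='c': π[23]=0 (border '')
j=24 s[j]='c': π[24]=0 (border '')
j=25 s[j]='b': π[25]=0 (border '')
j=26 s[j]='a': π[26]=1 (border 'a')
j=27 s[j]='a': π[27]=2 (border 'aa')
j=28 s[j]='a': π[28]=3 (border 'aaa')

[0, 1, 2, 3, 0, 0, 0, 0, 0, 0, 0, 1, 2, 3, 0, 0, 0, 1, 0, 0, 0, 0, 0, 0, 0, 0, 1, 2, 3]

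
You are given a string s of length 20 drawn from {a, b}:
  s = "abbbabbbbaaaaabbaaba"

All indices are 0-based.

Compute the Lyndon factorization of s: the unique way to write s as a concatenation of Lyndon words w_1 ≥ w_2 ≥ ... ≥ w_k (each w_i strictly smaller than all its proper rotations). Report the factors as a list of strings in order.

emit factor 1: 'abbbabbbb' (i=0, period=9)
emit factor 2: 'aaaaabbaab' (i=9, period=10)
emit factor 3: 'a' (i=19, period=1)

["abbbabbbb", "aaaaabbaab", "a"]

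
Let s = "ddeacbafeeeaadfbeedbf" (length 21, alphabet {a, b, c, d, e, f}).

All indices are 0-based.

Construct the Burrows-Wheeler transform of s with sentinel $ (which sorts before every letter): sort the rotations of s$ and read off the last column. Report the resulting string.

rank  rotation                last
    0  $ddeacbafeeeaadfbeedbf  f
    1  aadfbeedbf$ddeacbafeee  e
    2  acbafeeeaadfbeedbf$dde  e
    3  adfbeedbf$ddeacbafeeea  a
    4  afeeeaadfbeedbf$ddeacb  b
    5  bafeeeaadfbeedbf$ddeac  c
    6  beedbf$ddeacbafeeeaadf  f
    7  bf$ddeacbafeeeaadfbeed  d
    8  cbafeeeaadfbeedbf$ddea  a
    9  dbf$ddeacbafeeeaadfbee  e
   10  ddeacbafeeeaadfbeedbf$  $
   11  deacbafeeeaadfbeedbf$d  d
   12  dfbeedbf$ddeacbafeeeaa  a
   13  eaadfbeedbf$ddeacbafee  e
   14  eacbafeeeaadfbeedbf$dd  d
   15  edbf$ddeacbafeeeaadfbe  e
   16  eeaadfbeedbf$ddeacbafe  e
   17  eedbf$ddeacbafeeeaadfb  b
   18  eeeaadfbeedbf$ddeacbaf  f
   19  f$ddeacbafeeeaadfbeedb  b
   20  fbeedbf$ddeacbafeeeaad  d
   21  feeeaadfbeedbf$ddeacba  a

feeabcfdae$daedeebfbda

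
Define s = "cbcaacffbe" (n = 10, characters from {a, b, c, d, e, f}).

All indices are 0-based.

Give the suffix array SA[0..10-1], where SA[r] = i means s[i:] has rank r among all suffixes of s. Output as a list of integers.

rank→(start, suffix):
  0 → (3, 'aacffbe')
  1 → (4, 'acffbe')
  2 → (1, 'bcaacffbe')
  3 → (8, 'be')
  4 → (2, 'caacffbe')
  5 → (0, 'cbcaacffbe')
  6 → (5, 'cffbe')
  7 → (9, 'e')
  8 → (7, 'fbe')
  9 → (6, 'ffbe')

[3, 4, 1, 8, 2, 0, 5, 9, 7, 6]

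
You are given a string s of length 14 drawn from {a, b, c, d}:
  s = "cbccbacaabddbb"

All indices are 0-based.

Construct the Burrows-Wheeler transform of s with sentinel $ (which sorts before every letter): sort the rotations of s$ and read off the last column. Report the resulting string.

bcabbcdcaac$bdb

rank  rotation         last
    0  $cbccbacaabddbb  b
    1  aabddbb$cbccbac  c
    2  abddbb$cbccbaca  a
    3  acaabddbb$cbccb  b
    4  b$cbccbacaabddb  b
    5  bacaabddbb$cbcc  c
    6  bb$cbccbacaabdd  d
    7  bccbacaabddbb$c  c
    8  bddbb$cbccbacaa  a
    9  caabddbb$cbccba  a
   10  cbacaabddbb$cbc  c
   11  cbccbacaabddbb$  $
   12  ccbacaabddbb$cb  b
   13  dbb$cbccbacaabd  d
   14  ddbb$cbccbacaab  b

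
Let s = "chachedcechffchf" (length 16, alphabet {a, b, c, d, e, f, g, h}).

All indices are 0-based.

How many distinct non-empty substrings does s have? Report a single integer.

sorted suffixes:
  #0 SA[0]=2  'achedcechffchf'
  #1 SA[1]=7  'cechffchf'
  #2 SA[2]=0  'chachedcechffchf'
  #3 SA[3]=3  'chedcechffchf'
  #4 SA[4]=13  'chf'
  #5 SA[5]=9  'chffchf'
  #6 SA[6]=6  'dcechffchf'
  #7 SA[7]=8  'echffchf'
  #8 SA[8]=5  'edcechffchf'
  #9 SA[9]=15  'f'
  #10 SA[10]=12  'fchf'
  #11 SA[11]=11  'ffchf'
  #12 SA[12]=1  'hachedcechffchf'
  #13 SA[13]=4  'hedcechffchf'
  #14 SA[14]=14  'hf'
  #15 SA[15]=10  'hffchf'

SA = [2, 7, 0, 3, 13, 9, 6, 8, 5, 15, 12, 11, 1, 4, 14, 10]
i: (SA[i-1],SA[i]) lcp shared
  1: (2,7) 0 ''
  2: (7,0) 1 'c'
  3: (0,3) 2 'ch'
  4: (3,13) 2 'ch'
  5: (13,9) 3 'chf'
  6: (9,6) 0 ''
  7: (6,8) 0 ''
  8: (8,5) 1 'e'
  9: (5,15) 0 ''
  10: (15,12) 1 'f'
  11: (12,11) 1 'f'
  12: (11,1) 0 ''
  13: (1,4) 1 'h'
  14: (4,14) 1 'h'
  15: (14,10) 2 'hf'

n(n+1)/2 = 16·17/2 = 136
Σ LCP = 0 + 0 + 1 + 2 + 2 + 3 + 0 + 0 + 1 + 0 + 1 + 1 + 0 + 1 + 1 + 2 = 15
distinct = 136 − 15 = 121

121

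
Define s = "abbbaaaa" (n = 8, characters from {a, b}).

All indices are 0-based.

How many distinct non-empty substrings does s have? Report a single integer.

26

rank→(start, suffix):
  0 → (7, 'a')
  1 → (6, 'aa')
  2 → (5, 'aaa')
  3 → (4, 'aaaa')
  4 → (0, 'abbbaaaa')
  5 → (3, 'baaaa')
  6 → (2, 'bbaaaa')
  7 → (1, 'bbbaaaa')

SA = [7, 6, 5, 4, 0, 3, 2, 1]
i: (SA[i-1],SA[i]) lcp shared
  1: (7,6) 1 'a'
  2: (6,5) 2 'aa'
  3: (5,4) 3 'aaa'
  4: (4,0) 1 'a'
  5: (0,3) 0 ''
  6: (3,2) 1 'b'
  7: (2,1) 2 'bb'

n(n+1)/2 = 8·9/2 = 36
Σ LCP = 0 + 1 + 2 + 3 + 1 + 0 + 1 + 2 = 10
distinct = 36 − 10 = 26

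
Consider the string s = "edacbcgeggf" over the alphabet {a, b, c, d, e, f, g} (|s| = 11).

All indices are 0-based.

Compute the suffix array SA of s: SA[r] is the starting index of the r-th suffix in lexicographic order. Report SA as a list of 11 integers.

[2, 4, 3, 5, 1, 0, 7, 10, 6, 9, 8]

rank→(start, suffix):
  0 → (2, 'acbcgeggf')
  1 → (4, 'bcgeggf')
  2 → (3, 'cbcgeggf')
  3 → (5, 'cgeggf')
  4 → (1, 'dacbcgeggf')
  5 → (0, 'edacbcgeggf')
  6 → (7, 'eggf')
  7 → (10, 'f')
  8 → (6, 'geggf')
  9 → (9, 'gf')
  10 → (8, 'ggf')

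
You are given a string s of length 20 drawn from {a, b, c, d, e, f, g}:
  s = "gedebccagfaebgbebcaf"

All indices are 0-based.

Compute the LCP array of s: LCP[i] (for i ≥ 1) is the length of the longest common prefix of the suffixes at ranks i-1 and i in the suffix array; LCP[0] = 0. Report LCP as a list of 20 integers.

[0, 1, 1, 0, 2, 1, 1, 0, 2, 1, 0, 0, 3, 2, 1, 0, 1, 0, 1, 1]

sorted suffixes:
  #0 SA[0]=10  'aebgbebcaf'
  #1 SA[1]=18  'af'
  #2 SA[2]=7  'agfaebgbebcaf'
  #3 SA[3]=16  'bcaf'
  #4 SA[4]=4  'bccagfaebgbebcaf'
  #5 SA[5]=14  'bebcaf'
  #6 SA[6]=12  'bgbebcaf'
  #7 SA[7]=17  'caf'
  #8 SA[8]=6  'cagfaebgbebcaf'
  #9 SA[9]=5  'ccagfaebgbebcaf'
  #10 SA[10]=2  'debccagfaebgbebcaf'
  #11 SA[11]=15  'ebcaf'
  #12 SA[12]=3  'ebccagfaebgbebcaf'
  #13 SA[13]=11  'ebgbebcaf'
  #14 SA[14]=1  'edebccagfaebgbebcaf'
  #15 SA[15]=19  'f'
  #16 SA[16]=9  'faebgbebcaf'
  #17 SA[17]=13  'gbebcaf'
  #18 SA[18]=0  'gedebccagfaebgbebcaf'
  #19 SA[19]=8  'gfaebgbebcaf'

SA = [10, 18, 7, 16, 4, 14, 12, 17, 6, 5, 2, 15, 3, 11, 1, 19, 9, 13, 0, 8]
[i] adj suffixes → lcp
  [1] 10/18 → 1 ('a')
  [2] 18/7 → 1 ('a')
  [3] 7/16 → 0 ('')
  [4] 16/4 → 2 ('bc')
  [5] 4/14 → 1 ('b')
  [6] 14/12 → 1 ('b')
  [7] 12/17 → 0 ('')
  [8] 17/6 → 2 ('ca')
  [9] 6/5 → 1 ('c')
  [10] 5/2 → 0 ('')
  [11] 2/15 → 0 ('')
  [12] 15/3 → 3 ('ebc')
  [13] 3/11 → 2 ('eb')
  [14] 11/1 → 1 ('e')
  [15] 1/19 → 0 ('')
  [16] 19/9 → 1 ('f')
  [17] 9/13 → 0 ('')
  [18] 13/0 → 1 ('g')
  [19] 0/8 → 1 ('g')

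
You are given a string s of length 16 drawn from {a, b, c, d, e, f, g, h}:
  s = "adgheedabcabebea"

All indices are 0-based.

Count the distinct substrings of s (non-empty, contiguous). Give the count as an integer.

sorted suffixes:
  #0 SA[0]=15  'a'
  #1 SA[1]=7  'abcabebea'
  #2 SA[2]=10  'abebea'
  #3 SA[3]=0  'adgheedabcabebea'
  #4 SA[4]=8  'bcabebea'
  #5 SA[5]=13  'bea'
  #6 SA[6]=11  'bebea'
  #7 SA[7]=9  'cabebea'
  #8 SA[8]=6  'dabcabebea'
  #9 SA[9]=1  'dgheedabcabebea'
  #10 SA[10]=14  'ea'
  #11 SA[11]=12  'ebea'
  #12 SA[12]=5  'edabcabebea'
  #13 SA[13]=4  'eedabcabebea'
  #14 SA[14]=2  'gheedabcabebea'
  #15 SA[15]=3  'heedabcabebea'

SA = [15, 7, 10, 0, 8, 13, 11, 9, 6, 1, 14, 12, 5, 4, 2, 3]
[i] adj suffixes → lcp
  [1] 15/7 → 1 ('a')
  [2] 7/10 → 2 ('ab')
  [3] 10/0 → 1 ('a')
  [4] 0/8 → 0 ('')
  [5] 8/13 → 1 ('b')
  [6] 13/11 → 2 ('be')
  [7] 11/9 → 0 ('')
  [8] 9/6 → 0 ('')
  [9] 6/1 → 1 ('d')
  [10] 1/14 → 0 ('')
  [11] 14/12 → 1 ('e')
  [12] 12/5 → 1 ('e')
  [13] 5/4 → 1 ('e')
  [14] 4/2 → 0 ('')
  [15] 2/3 → 0 ('')

n(n+1)/2 = 16·17/2 = 136
Σ LCP = 0 + 1 + 2 + 1 + 0 + 1 + 2 + 0 + 0 + 1 + 0 + 1 + 1 + 1 + 0 + 0 = 11
distinct = 136 − 11 = 125

125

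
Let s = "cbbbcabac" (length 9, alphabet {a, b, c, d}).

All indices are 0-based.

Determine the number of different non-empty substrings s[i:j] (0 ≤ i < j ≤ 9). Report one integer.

rank→(start, suffix):
  0 → (5, 'abac')
  1 → (7, 'ac')
  2 → (6, 'bac')
  3 → (1, 'bbbcabac')
  4 → (2, 'bbcabac')
  5 → (3, 'bcabac')
  6 → (8, 'c')
  7 → (4, 'cabac')
  8 → (0, 'cbbbcabac')

SA = [5, 7, 6, 1, 2, 3, 8, 4, 0]
rank  pair      lcp
   1  s[5:],s[7:]  1  'a'
   2  s[7:],s[6:]  0  ''
   3  s[6:],s[1:]  1  'b'
   4  s[1:],s[2:]  2  'bb'
   5  s[2:],s[3:]  1  'b'
   6  s[3:],s[8:]  0  ''
   7  s[8:],s[4:]  1  'c'
   8  s[4:],s[0:]  1  'c'

n(n+1)/2 = 9·10/2 = 45
Σ LCP = 0 + 1 + 0 + 1 + 2 + 1 + 0 + 1 + 1 = 7
distinct = 45 − 7 = 38

38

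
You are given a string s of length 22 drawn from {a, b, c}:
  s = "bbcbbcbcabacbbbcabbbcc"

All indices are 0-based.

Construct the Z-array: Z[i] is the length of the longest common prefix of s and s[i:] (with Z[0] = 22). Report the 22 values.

Z[0]=22
i=1: outside box; Z[1]=1 grow→box=[1,2)
i=2: outside box; Z[2]=0
i=3: outside box; Z[3]=4 grow→box=[3,7)
i=4: min(r-i=3, Z[1]=1)=1; Z[4]=1
i=5: min(r-i=2, Z[2]=0)=0; Z[5]=0
i=6: min(r-i=1, Z[3]=4)=1; Z[6]=1
i=7: outside box; Z[7]=0
i=8: outside box; Z[8]=0
i=9: outside box; Z[9]=1 grow→box=[9,10)
i=10: outside box; Z[10]=0
i=11: outside box; Z[11]=0
i=12: outside box; Z[12]=2 grow→box=[12,14)
i=13: min(r-i=1, Z[1]=1)=1; Z[13]=3 grow→box=[13,16)
i=14: min(r-i=2, Z[1]=1)=1; Z[14]=1
i=15: min(r-i=1, Z[2]=0)=0; Z[15]=0
i=16: outside box; Z[16]=0
i=17: outside box; Z[17]=2 grow→box=[17,19)
i=18: min(r-i=1, Z[1]=1)=1; Z[18]=3 grow→box=[18,21)
i=19: min(r-i=2, Z[1]=1)=1; Z[19]=1
i=20: min(r-i=1, Z[2]=0)=0; Z[20]=0
i=21: outside box; Z[21]=0

[22, 1, 0, 4, 1, 0, 1, 0, 0, 1, 0, 0, 2, 3, 1, 0, 0, 2, 3, 1, 0, 0]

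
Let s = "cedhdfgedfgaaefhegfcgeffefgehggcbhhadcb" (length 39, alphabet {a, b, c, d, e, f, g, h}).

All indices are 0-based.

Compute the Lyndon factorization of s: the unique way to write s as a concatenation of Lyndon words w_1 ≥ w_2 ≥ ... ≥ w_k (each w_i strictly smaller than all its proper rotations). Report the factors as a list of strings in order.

["cedhdfgedfg", "aaefhegfcgeffefgehggcbhhadcb"]

emit factor 1: 'cedhdfgedfg' (i=0, period=11)
emit factor 2: 'aaefhegfcgeffefgehggcbhhadcb' (i=11, period=28)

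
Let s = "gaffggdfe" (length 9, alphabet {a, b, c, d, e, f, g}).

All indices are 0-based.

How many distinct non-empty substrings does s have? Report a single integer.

sorted suffixes:
  #0 SA[0]=1  'affggdfe'
  #1 SA[1]=6  'dfe'
  #2 SA[2]=8  'e'
  #3 SA[3]=7  'fe'
  #4 SA[4]=2  'ffggdfe'
  #5 SA[5]=3  'fggdfe'
  #6 SA[6]=0  'gaffggdfe'
  #7 SA[7]=5  'gdfe'
  #8 SA[8]=4  'ggdfe'

SA = [1, 6, 8, 7, 2, 3, 0, 5, 4]
rank  pair      lcp
   1  s[1:],s[6:]  0  ''
   2  s[6:],s[8:]  0  ''
   3  s[8:],s[7:]  0  ''
   4  s[7:],s[2:]  1  'f'
   5  s[2:],s[3:]  1  'f'
   6  s[3:],s[0:]  0  ''
   7  s[0:],s[5:]  1  'g'
   8  s[5:],s[4:]  1  'g'

n(n+1)/2 = 9·10/2 = 45
Σ LCP = 0 + 0 + 0 + 0 + 1 + 1 + 0 + 1 + 1 = 4
distinct = 45 − 4 = 41

41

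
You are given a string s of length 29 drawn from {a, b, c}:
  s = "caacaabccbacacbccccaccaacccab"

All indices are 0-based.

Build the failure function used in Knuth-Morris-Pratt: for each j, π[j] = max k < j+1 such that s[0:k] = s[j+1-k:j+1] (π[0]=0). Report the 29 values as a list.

π[0] = 0
j=1 s[j]='a': π[1]=0 (border '')
j=2 s[j]='a': π[2]=0 (border '')
j=3 s[j]='c': π[3]=1 (border 'c')
j=4 s[j]='a': π[4]=2 (border 'ca')
j=5 s[j]='a': π[5]=3 (border 'caa')
j=6 s[j]='b': k: 3→0; π[6]=0 (border '')
j=7 s[j]='c': π[7]=1 (border 'c')
j=8 s[j]='c': k: 1→0; π[8]=1 (border 'c')
j=9 s[j]='b': k: 1→0; π[9]=0 (border '')
j=10 s[j]='a': π[10]=0 (border '')
j=11 s[j]='c': π[11]=1 (border 'c')
j=12 s[j]='a': π[12]=2 (border 'ca')
j=13 s[j]='c': k: 2→0; π[13]=1 (border 'c')
j=14 s[j]='b': k: 1→0; π[14]=0 (border '')
j=15 s[j]='c': π[15]=1 (border 'c')
j=16 s[j]='c': k: 1→0; π[16]=1 (border 'c')
j=17 s[j]='c': k: 1→0; π[17]=1 (border 'c')
j=18 s[j]='c': k: 1→0; π[18]=1 (border 'c')
j=19 s[j]='a': π[19]=2 (border 'ca')
j=20 s[j]='c': k: 2→0; π[20]=1 (border 'c')
j=21 s[j]='c': k: 1→0; π[21]=1 (border 'c')
j=22 s[j]='a': π[22]=2 (border 'ca')
j=23 s[j]='a': π[23]=3 (border 'caa')
j=24 s[j]='c': π[24]=4 (border 'caac')
j=25 s[j]='c': k: 4→1→0; π[25]=1 (border 'c')
j=26 s[j]='c': k: 1→0; π[26]=1 (border 'c')
j=27 s[j]='a': π[27]=2 (border 'ca')
j=28 s[j]='b': k: 2→0; π[28]=0 (border '')

[0, 0, 0, 1, 2, 3, 0, 1, 1, 0, 0, 1, 2, 1, 0, 1, 1, 1, 1, 2, 1, 1, 2, 3, 4, 1, 1, 2, 0]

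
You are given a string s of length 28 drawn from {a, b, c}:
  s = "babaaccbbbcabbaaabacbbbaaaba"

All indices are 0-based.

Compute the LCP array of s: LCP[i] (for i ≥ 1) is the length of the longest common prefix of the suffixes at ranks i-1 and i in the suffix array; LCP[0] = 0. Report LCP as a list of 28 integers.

rank | idx | suffix
   0 |  27 | a
   1 |  23 | aaaba
   2 |  14 | aaabacbbbaaaba
   3 |  24 | aaba
   4 |  15 | aabacbbbaaaba
   5 |   3 | aaccbbbcabbaaabacbbbaaaba
   6 |  25 | aba
   7 |   1 | abaaccbbbcabbaaabacbbbaaaba
   8 |  16 | abacbbbaaaba
   9 |  11 | abbaaabacbbbaaaba
  10 |  18 | acbbbaaaba
  11 |   4 | accbbbcabbaaabacbbbaaaba
  12 |  26 | ba
  13 |  22 | baaaba
  14 |  13 | baaabacbbbaaaba
  15 |   2 | baaccbbbcabbaaabacbbbaaaba
  16 |   0 | babaaccbbbcabbaaabacbbbaaaba
  17 |  17 | bacbbbaaaba
  18 |  21 | bbaaaba
  19 |  12 | bbaaabacbbbaaaba
  20 |  20 | bbbaaaba
  21 |   7 | bbbcabbaaabacbbbaaaba
  22 |   8 | bbcabbaaabacbbbaaaba
  23 |   9 | bcabbaaabacbbbaaaba
  24 |  10 | cabbaaabacbbbaaaba
  25 |  19 | cbbbaaaba
  26 |   6 | cbbbcabbaaabacbbbaaaba
  27 |   5 | ccbbbcabbaaabacbbbaaaba

SA = [27, 23, 14, 24, 15, 3, 25, 1, 16, 11, 18, 4, 26, 22, 13, 2, 0, 17, 21, 12, 20, 7, 8, 9, 10, 19, 6, 5]
rank  pair      lcp
   1  s[27:],s[23:]  1  'a'
   2  s[23:],s[14:]  5  'aaaba'
   3  s[14:],s[24:]  2  'aa'
   4  s[24:],s[15:]  4  'aaba'
   5  s[15:],s[3:]  2  'aa'
   6  s[3:],s[25:]  1  'a'
   7  s[25:],s[1:]  3  'aba'
   8  s[1:],s[16:]  3  'aba'
   9  s[16:],s[11:]  2  'ab'
  10  s[11:],s[18:]  1  'a'
  11  s[18:],s[4:]  2  'ac'
  12  s[4:],s[26:]  0  ''
  13  s[26:],s[22:]  2  'ba'
  14  s[22:],s[13:]  6  'baaaba'
  15  s[13:],s[2:]  3  'baa'
  16  s[2:],s[0:]  2  'ba'
  17  s[0:],s[17:]  2  'ba'
  18  s[17:],s[21:]  1  'b'
  19  s[21:],s[12:]  7  'bbaaaba'
  20  s[12:],s[20:]  2  'bb'
  21  s[20:],s[7:]  3  'bbb'
  22  s[7:],s[8:]  2  'bb'
  23  s[8:],s[9:]  1  'b'
  24  s[9:],s[10:]  0  ''
  25  s[10:],s[19:]  1  'c'
  26  s[19:],s[6:]  4  'cbbb'
  27  s[6:],s[5:]  1  'c'

[0, 1, 5, 2, 4, 2, 1, 3, 3, 2, 1, 2, 0, 2, 6, 3, 2, 2, 1, 7, 2, 3, 2, 1, 0, 1, 4, 1]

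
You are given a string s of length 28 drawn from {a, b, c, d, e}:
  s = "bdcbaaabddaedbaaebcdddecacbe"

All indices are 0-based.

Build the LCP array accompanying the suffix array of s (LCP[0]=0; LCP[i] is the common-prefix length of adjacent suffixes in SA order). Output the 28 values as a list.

[0, 2, 2, 1, 1, 1, 2, 0, 3, 1, 1, 2, 1, 0, 1, 2, 1, 0, 1, 1, 1, 2, 2, 1, 0, 1, 1, 1]

rank | idx | suffix
   0 |   4 | aaabddaedbaaebcdddecacbe
   1 |   5 | aabddaedbaaebcdddecacbe
   2 |  14 | aaebcdddecacbe
   3 |   6 | abddaedbaaebcdddecacbe
   4 |  24 | acbe
   5 |  15 | aebcdddecacbe
   6 |  10 | aedbaaebcdddecacbe
   7 |   3 | baaabddaedbaaebcdddecacbe
   8 |  13 | baaebcdddecacbe
   9 |  17 | bcdddecacbe
  10 |   0 | bdcbaaabddaedbaaebcdddecacbe
  11 |   7 | bddaedbaaebcdddecacbe
  12 |  26 | be
  13 |  23 | cacbe
  14 |   2 | cbaaabddaedbaaebcdddecacbe
  15 |  25 | cbe
  16 |  18 | cdddecacbe
  17 |   9 | daedbaaebcdddecacbe
  18 |  12 | dbaaebcdddecacbe
  19 |   1 | dcbaaabddaedbaaebcdddecacbe
  20 |   8 | ddaedbaaebcdddecacbe
  21 |  19 | dddecacbe
  22 |  20 | ddecacbe
  23 |  21 | decacbe
  24 |  27 | e
  25 |  16 | ebcdddecacbe
  26 |  22 | ecacbe
  27 |  11 | edbaaebcdddecacbe

SA = [4, 5, 14, 6, 24, 15, 10, 3, 13, 17, 0, 7, 26, 23, 2, 25, 18, 9, 12, 1, 8, 19, 20, 21, 27, 16, 22, 11]
i: (SA[i-1],SA[i]) lcp shared
  1: (4,5) 2 'aa'
  2: (5,14) 2 'aa'
  3: (14,6) 1 'a'
  4: (6,24) 1 'a'
  5: (24,15) 1 'a'
  6: (15,10) 2 'ae'
  7: (10,3) 0 ''
  8: (3,13) 3 'baa'
  9: (13,17) 1 'b'
  10: (17,0) 1 'b'
  11: (0,7) 2 'bd'
  12: (7,26) 1 'b'
  13: (26,23) 0 ''
  14: (23,2) 1 'c'
  15: (2,25) 2 'cb'
  16: (25,18) 1 'c'
  17: (18,9) 0 ''
  18: (9,12) 1 'd'
  19: (12,1) 1 'd'
  20: (1,8) 1 'd'
  21: (8,19) 2 'dd'
  22: (19,20) 2 'dd'
  23: (20,21) 1 'd'
  24: (21,27) 0 ''
  25: (27,16) 1 'e'
  26: (16,22) 1 'e'
  27: (22,11) 1 'e'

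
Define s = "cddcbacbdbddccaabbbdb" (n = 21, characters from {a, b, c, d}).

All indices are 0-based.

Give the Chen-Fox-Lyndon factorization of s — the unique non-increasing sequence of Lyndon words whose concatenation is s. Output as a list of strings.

emit factor 1: 'cdd' (i=0, period=3)
emit factor 2: 'c' (i=3, period=1)
emit factor 3: 'b' (i=4, period=1)
emit factor 4: 'acbdbddcc' (i=5, period=9)
emit factor 5: 'aabbbdb' (i=14, period=7)

["cdd", "c", "b", "acbdbddcc", "aabbbdb"]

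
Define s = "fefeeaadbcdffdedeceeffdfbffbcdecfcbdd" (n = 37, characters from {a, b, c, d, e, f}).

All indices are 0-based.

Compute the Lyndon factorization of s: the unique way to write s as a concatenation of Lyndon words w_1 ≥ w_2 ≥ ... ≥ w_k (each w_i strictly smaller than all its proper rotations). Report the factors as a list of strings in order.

["f", "ef", "e", "e", "aadbcdffdedeceeffdfbffbcdecfcbdd"]

emit factor 1: 'f' (i=0, period=1)
emit factor 2: 'ef' (i=1, period=2)
emit factor 3: 'e' (i=3, period=1)
emit factor 4: 'e' (i=4, period=1)
emit factor 5: 'aadbcdffdedeceeffdfbffbcdecfcbdd' (i=5, period=32)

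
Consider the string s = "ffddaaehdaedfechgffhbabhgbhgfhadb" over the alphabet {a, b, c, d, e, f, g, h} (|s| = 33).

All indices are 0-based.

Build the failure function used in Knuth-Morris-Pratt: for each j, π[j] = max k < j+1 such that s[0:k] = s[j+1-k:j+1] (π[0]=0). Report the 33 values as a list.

π[0] = 0
j=1 s[j]='f': π[1]=1 (border 'f')
j=2 s[j]='d': k: 1→0; π[2]=0 (border '')
j=3 s[j]='d': π[3]=0 (border '')
j=4 s[j]='a': π[4]=0 (border '')
j=5 s[j]='a': π[5]=0 (border '')
j=6 s[j]='e': π[6]=0 (border '')
j=7 s[j]='h': π[7]=0 (border '')
j=8 s[j]='d': π[8]=0 (border '')
j=9 s[j]='a': π[9]=0 (border '')
j=10 s[j]='e': π[10]=0 (border '')
j=11 s[j]='d': π[11]=0 (border '')
j=12 s[j]='f': π[12]=1 (border 'f')
j=13 s[j]='e': k: 1→0; π[13]=0 (border '')
j=14 s[j]='c': π[14]=0 (border '')
j=15 s[j]='h': π[15]=0 (border '')
j=16 s[j]='g': π[16]=0 (border '')
j=17 s[j]='f': π[17]=1 (border 'f')
j=18 s[j]='f': π[18]=2 (border 'ff')
j=19 s[j]='h': k: 2→1→0; π[19]=0 (border '')
j=20 s[j]='b': π[20]=0 (border '')
j=21 s[j]='a': π[21]=0 (border '')
j=22 s[j]='b': π[22]=0 (border '')
j=23 s[j]='h': π[23]=0 (border '')
j=24 s[j]='g': π[24]=0 (border '')
j=25 s[j]='b': π[25]=0 (border '')
j=26 s[j]='h': π[26]=0 (border '')
j=27 s[j]='g': π[27]=0 (border '')
j=28 s[j]='f': π[28]=1 (border 'f')
j=29 s[j]='h': k: 1→0; π[29]=0 (border '')
j=30 s[j]='a': π[30]=0 (border '')
j=31 s[j]='d': π[31]=0 (border '')
j=32 s[j]='b': π[32]=0 (border '')

[0, 1, 0, 0, 0, 0, 0, 0, 0, 0, 0, 0, 1, 0, 0, 0, 0, 1, 2, 0, 0, 0, 0, 0, 0, 0, 0, 0, 1, 0, 0, 0, 0]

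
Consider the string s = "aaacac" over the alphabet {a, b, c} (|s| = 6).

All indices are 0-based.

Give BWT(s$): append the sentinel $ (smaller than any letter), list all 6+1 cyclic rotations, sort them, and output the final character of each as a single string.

rank  rotation last
    0  $aaacac  c
    1  aaacac$  $
    2  aacac$a  a
    3  ac$aaac  c
    4  acac$aa  a
    5  c$aaaca  a
    6  cac$aaa  a

c$acaaa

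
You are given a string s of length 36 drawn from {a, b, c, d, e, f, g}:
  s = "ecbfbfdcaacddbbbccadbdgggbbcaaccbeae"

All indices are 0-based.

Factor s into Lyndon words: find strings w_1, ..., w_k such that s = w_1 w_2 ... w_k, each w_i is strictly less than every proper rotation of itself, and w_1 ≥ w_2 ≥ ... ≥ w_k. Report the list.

emit factor 1: 'e' (i=0, period=1)
emit factor 2: 'c' (i=1, period=1)
emit factor 3: 'bfbfdc' (i=2, period=6)
emit factor 4: 'aacddbbbccadbdgggbbc' (i=8, period=20)
emit factor 5: 'aaccbeae' (i=28, period=8)

["e", "c", "bfbfdc", "aacddbbbccadbdgggbbc", "aaccbeae"]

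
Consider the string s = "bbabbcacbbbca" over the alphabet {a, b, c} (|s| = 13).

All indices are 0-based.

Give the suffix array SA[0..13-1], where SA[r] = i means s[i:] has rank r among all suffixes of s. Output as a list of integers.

[12, 2, 6, 1, 0, 8, 9, 3, 10, 4, 11, 5, 7]

sorted suffixes:
  #0 SA[0]=12  'a'
  #1 SA[1]=2  'abbcacbbbca'
  #2 SA[2]=6  'acbbbca'
  #3 SA[3]=1  'babbcacbbbca'
  #4 SA[4]=0  'bbabbcacbbbca'
  #5 SA[5]=8  'bbbca'
  #6 SA[6]=9  'bbca'
  #7 SA[7]=3  'bbcacbbbca'
  #8 SA[8]=10  'bca'
  #9 SA[9]=4  'bcacbbbca'
  #10 SA[10]=11  'ca'
  #11 SA[11]=5  'cacbbbca'
  #12 SA[12]=7  'cbbbca'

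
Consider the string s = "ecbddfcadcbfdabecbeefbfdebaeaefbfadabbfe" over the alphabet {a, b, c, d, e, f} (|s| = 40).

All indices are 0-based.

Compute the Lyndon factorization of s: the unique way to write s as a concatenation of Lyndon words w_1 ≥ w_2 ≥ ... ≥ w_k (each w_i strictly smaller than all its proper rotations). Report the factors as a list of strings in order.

emit factor 1: 'e' (i=0, period=1)
emit factor 2: 'c' (i=1, period=1)
emit factor 3: 'bddfc' (i=2, period=5)
emit factor 4: 'adcbfd' (i=7, period=6)
emit factor 5: 'abecbeefbfdebaeaefbfad' (i=13, period=22)
emit factor 6: 'abbfe' (i=35, period=5)

["e", "c", "bddfc", "adcbfd", "abecbeefbfdebaeaefbfad", "abbfe"]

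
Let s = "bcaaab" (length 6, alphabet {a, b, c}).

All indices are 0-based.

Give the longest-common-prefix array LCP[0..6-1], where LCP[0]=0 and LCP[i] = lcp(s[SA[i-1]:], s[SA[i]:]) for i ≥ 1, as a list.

[0, 2, 1, 0, 1, 0]

sorted suffixes:
  #0 SA[0]=2  'aaab'
  #1 SA[1]=3  'aab'
  #2 SA[2]=4  'ab'
  #3 SA[3]=5  'b'
  #4 SA[4]=0  'bcaaab'
  #5 SA[5]=1  'caaab'

SA = [2, 3, 4, 5, 0, 1]
rank  pair      lcp
   1  s[2:],s[3:]  2  'aa'
   2  s[3:],s[4:]  1  'a'
   3  s[4:],s[5:]  0  ''
   4  s[5:],s[0:]  1  'b'
   5  s[0:],s[1:]  0  ''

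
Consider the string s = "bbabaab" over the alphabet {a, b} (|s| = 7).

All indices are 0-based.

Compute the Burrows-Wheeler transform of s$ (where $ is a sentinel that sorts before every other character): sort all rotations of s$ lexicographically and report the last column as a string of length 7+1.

rank  rotation  last
    0  $bbabaab  b
    1  aab$bbab  b
    2  ab$bbaba  a
    3  abaab$bb  b
    4  b$bbabaa  a
    5  baab$bba  a
    6  babaab$b  b
    7  bbabaab$  $

bbabaab$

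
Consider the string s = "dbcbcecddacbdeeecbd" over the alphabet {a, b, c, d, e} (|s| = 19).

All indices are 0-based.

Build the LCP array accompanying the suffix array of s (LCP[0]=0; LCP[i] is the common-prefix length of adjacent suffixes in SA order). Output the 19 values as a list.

[0, 0, 2, 1, 2, 0, 2, 3, 1, 1, 0, 1, 1, 1, 1, 0, 2, 1, 2]

rank | idx | suffix
   0 |   9 | acbdeeecbd
   1 |   1 | bcbcecddacbdeeecbd
   2 |   3 | bcecddacbdeeecbd
   3 |  17 | bd
   4 |  11 | bdeeecbd
   5 |   2 | cbcecddacbdeeecbd
   6 |  16 | cbd
   7 |  10 | cbdeeecbd
   8 |   6 | cddacbdeeecbd
   9 |   4 | cecddacbdeeecbd
  10 |  18 | d
  11 |   8 | dacbdeeecbd
  12 |   0 | dbcbcecddacbdeeecbd
  13 |   7 | ddacbdeeecbd
  14 |  12 | deeecbd
  15 |  15 | ecbd
  16 |   5 | ecddacbdeeecbd
  17 |  14 | eecbd
  18 |  13 | eeecbd

SA = [9, 1, 3, 17, 11, 2, 16, 10, 6, 4, 18, 8, 0, 7, 12, 15, 5, 14, 13]
rank  pair      lcp
   1  s[9:],s[1:]  0  ''
   2  s[1:],s[3:]  2  'bc'
   3  s[3:],s[17:]  1  'b'
   4  s[17:],s[11:]  2  'bd'
   5  s[11:],s[2:]  0  ''
   6  s[2:],s[16:]  2  'cb'
   7  s[16:],s[10:]  3  'cbd'
   8  s[10:],s[6:]  1  'c'
   9  s[6:],s[4:]  1  'c'
  10  s[4:],s[18:]  0  ''
  11  s[18:],s[8:]  1  'd'
  12  s[8:],s[0:]  1  'd'
  13  s[0:],s[7:]  1  'd'
  14  s[7:],s[12:]  1  'd'
  15  s[12:],s[15:]  0  ''
  16  s[15:],s[5:]  2  'ec'
  17  s[5:],s[14:]  1  'e'
  18  s[14:],s[13:]  2  'ee'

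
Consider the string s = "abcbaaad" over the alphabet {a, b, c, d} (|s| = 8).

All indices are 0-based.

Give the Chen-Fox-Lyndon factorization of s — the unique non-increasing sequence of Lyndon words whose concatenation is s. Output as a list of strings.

["abcb", "aaad"]

emit factor 1: 'abcb' (i=0, period=4)
emit factor 2: 'aaad' (i=4, period=4)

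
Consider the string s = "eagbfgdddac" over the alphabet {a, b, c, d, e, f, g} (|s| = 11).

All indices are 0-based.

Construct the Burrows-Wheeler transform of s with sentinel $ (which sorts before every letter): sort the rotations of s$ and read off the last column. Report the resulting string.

cdegaddg$baf

rank  rotation      last
    0  $eagbfgdddac  c
    1  ac$eagbfgddd  d
    2  agbfgdddac$e  e
    3  bfgdddac$eag  g
    4  c$eagbfgddda  a
    5  dac$eagbfgdd  d
    6  ddac$eagbfgd  d
    7  dddac$eagbfg  g
    8  eagbfgdddac$  $
    9  fgdddac$eagb  b
   10  gbfgdddac$ea  a
   11  gdddac$eagbf  f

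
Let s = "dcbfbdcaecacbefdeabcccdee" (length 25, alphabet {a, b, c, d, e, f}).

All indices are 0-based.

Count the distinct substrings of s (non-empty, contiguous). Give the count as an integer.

rank | idx | suffix
   0 |  17 | abcccdee
   1 |  10 | acbefdeabcccdee
   2 |   7 | aecacbefdeabcccdee
   3 |  18 | bcccdee
   4 |   4 | bdcaecacbefdeabcccdee
   5 |  12 | befdeabcccdee
   6 |   2 | bfbdcaecacbefdeabcccdee
   7 |   9 | cacbefdeabcccdee
   8 |   6 | caecacbefdeabcccdee
   9 |  11 | cbefdeabcccdee
  10 |   1 | cbfbdcaecacbefdeabcccdee
  11 |  19 | cccdee
  12 |  20 | ccdee
  13 |  21 | cdee
  14 |   5 | dcaecacbefdeabcccdee
  15 |   0 | dcbfbdcaecacbefdeabcccdee
  16 |  15 | deabcccdee
  17 |  22 | dee
  18 |  24 | e
  19 |  16 | eabcccdee
  20 |   8 | ecacbefdeabcccdee
  21 |  23 | ee
  22 |  13 | efdeabcccdee
  23 |   3 | fbdcaecacbefdeabcccdee
  24 |  14 | fdeabcccdee

SA = [17, 10, 7, 18, 4, 12, 2, 9, 6, 11, 1, 19, 20, 21, 5, 0, 15, 22, 24, 16, 8, 23, 13, 3, 14]
[i] adj suffixes → lcp
  [1] 17/10 → 1 ('a')
  [2] 10/7 → 1 ('a')
  [3] 7/18 → 0 ('')
  [4] 18/4 → 1 ('b')
  [5] 4/12 → 1 ('b')
  [6] 12/2 → 1 ('b')
  [7] 2/9 → 0 ('')
  [8] 9/6 → 2 ('ca')
  [9] 6/11 → 1 ('c')
  [10] 11/1 → 2 ('cb')
  [11] 1/19 → 1 ('c')
  [12] 19/20 → 2 ('cc')
  [13] 20/21 → 1 ('c')
  [14] 21/5 → 0 ('')
  [15] 5/0 → 2 ('dc')
  [16] 0/15 → 1 ('d')
  [17] 15/22 → 2 ('de')
  [18] 22/24 → 0 ('')
  [19] 24/16 → 1 ('e')
  [20] 16/8 → 1 ('e')
  [21] 8/23 → 1 ('e')
  [22] 23/13 → 1 ('e')
  [23] 13/3 → 0 ('')
  [24] 3/14 → 1 ('f')

n(n+1)/2 = 25·26/2 = 325
Σ LCP = 0 + 1 + 1 + 0 + 1 + 1 + 1 + 0 + 2 + 1 + 2 + 1 + 2 + 1 + 0 + 2 + 1 + 2 + 0 + 1 + 1 + 1 + 1 + 0 + 1 = 24
distinct = 325 − 24 = 301

301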